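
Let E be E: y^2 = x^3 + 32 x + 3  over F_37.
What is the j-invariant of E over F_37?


Delta = -16(4 a^3 + 27 b^2) mod 37 = 5
-1728 * (4 a)^3 = -1728 * (4*32)^3 mod 37 = 23
j = 23 * 5^(-1) mod 37 = 12

j = 12 (mod 37)


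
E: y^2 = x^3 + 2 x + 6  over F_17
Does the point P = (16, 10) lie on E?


Check whether y^2 = x^3 + 2 x + 6 (mod 17) for (x, y) = (16, 10).
LHS: y^2 = 10^2 mod 17 = 15
RHS: x^3 + 2 x + 6 = 16^3 + 2*16 + 6 mod 17 = 3
LHS != RHS

No, not on the curve


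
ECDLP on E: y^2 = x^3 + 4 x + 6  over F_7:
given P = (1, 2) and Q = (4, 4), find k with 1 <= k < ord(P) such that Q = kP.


Enumerate multiples of P until we hit Q = (4, 4):
  1P = (1, 2)
  2P = (5, 5)
  3P = (2, 6)
  4P = (6, 6)
  5P = (4, 4)
Match found at i = 5.

k = 5


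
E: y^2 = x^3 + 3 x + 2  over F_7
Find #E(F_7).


For each x in F_7, count y with y^2 = x^3 + 3 x + 2 mod 7:
  x = 0: RHS = 2, y in [3, 4]  -> 2 point(s)
  x = 2: RHS = 2, y in [3, 4]  -> 2 point(s)
  x = 4: RHS = 1, y in [1, 6]  -> 2 point(s)
  x = 5: RHS = 2, y in [3, 4]  -> 2 point(s)
Affine points: 8. Add the point at infinity: total = 9.

#E(F_7) = 9


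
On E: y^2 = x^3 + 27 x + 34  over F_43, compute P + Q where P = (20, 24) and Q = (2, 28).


P != Q, so use the chord formula.
s = (y2 - y1) / (x2 - x1) = (4) / (25) mod 43 = 38
x3 = s^2 - x1 - x2 mod 43 = 38^2 - 20 - 2 = 3
y3 = s (x1 - x3) - y1 mod 43 = 38 * (20 - 3) - 24 = 20

P + Q = (3, 20)


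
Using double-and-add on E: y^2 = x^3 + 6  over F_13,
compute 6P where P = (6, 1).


k = 6 = 110_2 (binary, LSB first: 011)
Double-and-add from P = (6, 1):
  bit 0 = 0: acc unchanged = O
  bit 1 = 1: acc = O + (5, 1) = (5, 1)
  bit 2 = 1: acc = (5, 1) + (2, 1) = (6, 12)

6P = (6, 12)


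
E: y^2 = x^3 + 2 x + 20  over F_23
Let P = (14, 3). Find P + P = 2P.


Doubling: s = (3 x1^2 + a) / (2 y1)
s = (3*14^2 + 2) / (2*3) mod 23 = 14
x3 = s^2 - 2 x1 mod 23 = 14^2 - 2*14 = 7
y3 = s (x1 - x3) - y1 mod 23 = 14 * (14 - 7) - 3 = 3

2P = (7, 3)


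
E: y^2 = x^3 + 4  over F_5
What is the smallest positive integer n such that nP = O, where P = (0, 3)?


Compute successive multiples of P until we hit O:
  1P = (0, 3)
  2P = (0, 2)
  3P = O

ord(P) = 3


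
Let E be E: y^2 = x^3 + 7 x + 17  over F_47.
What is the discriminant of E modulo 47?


4 a^3 + 27 b^2 = 4*7^3 + 27*17^2 = 1372 + 7803 = 9175
Delta = -16 * (9175) = -146800
Delta mod 47 = 28

Delta = 28 (mod 47)


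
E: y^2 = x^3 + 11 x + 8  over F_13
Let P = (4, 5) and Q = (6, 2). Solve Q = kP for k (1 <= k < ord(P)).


Enumerate multiples of P until we hit Q = (6, 2):
  1P = (4, 5)
  2P = (9, 11)
  3P = (3, 4)
  4P = (7, 5)
  5P = (2, 8)
  6P = (6, 11)
  7P = (12, 10)
  8P = (11, 2)
  9P = (8, 6)
  10P = (10, 0)
  11P = (8, 7)
  12P = (11, 11)
  13P = (12, 3)
  14P = (6, 2)
Match found at i = 14.

k = 14


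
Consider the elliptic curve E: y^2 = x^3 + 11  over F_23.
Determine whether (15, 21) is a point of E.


Check whether y^2 = x^3 + 0 x + 11 (mod 23) for (x, y) = (15, 21).
LHS: y^2 = 21^2 mod 23 = 4
RHS: x^3 + 0 x + 11 = 15^3 + 0*15 + 11 mod 23 = 5
LHS != RHS

No, not on the curve


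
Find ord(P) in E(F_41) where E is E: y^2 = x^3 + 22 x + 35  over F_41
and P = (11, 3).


Compute successive multiples of P until we hit O:
  1P = (11, 3)
  2P = (17, 22)
  3P = (31, 2)
  4P = (3, 13)
  5P = (26, 26)
  6P = (12, 31)
  7P = (23, 30)
  8P = (30, 26)
  ... (continuing to 18P)
  18P = O

ord(P) = 18


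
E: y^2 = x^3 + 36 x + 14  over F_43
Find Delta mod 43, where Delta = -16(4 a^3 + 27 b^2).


4 a^3 + 27 b^2 = 4*36^3 + 27*14^2 = 186624 + 5292 = 191916
Delta = -16 * (191916) = -3070656
Delta mod 43 = 17

Delta = 17 (mod 43)


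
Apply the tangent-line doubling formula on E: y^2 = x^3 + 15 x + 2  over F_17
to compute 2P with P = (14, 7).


Doubling: s = (3 x1^2 + a) / (2 y1)
s = (3*14^2 + 15) / (2*7) mod 17 = 3
x3 = s^2 - 2 x1 mod 17 = 3^2 - 2*14 = 15
y3 = s (x1 - x3) - y1 mod 17 = 3 * (14 - 15) - 7 = 7

2P = (15, 7)


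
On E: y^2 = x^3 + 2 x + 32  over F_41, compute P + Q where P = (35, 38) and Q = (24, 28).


P != Q, so use the chord formula.
s = (y2 - y1) / (x2 - x1) = (31) / (30) mod 41 = 27
x3 = s^2 - x1 - x2 mod 41 = 27^2 - 35 - 24 = 14
y3 = s (x1 - x3) - y1 mod 41 = 27 * (35 - 14) - 38 = 37

P + Q = (14, 37)


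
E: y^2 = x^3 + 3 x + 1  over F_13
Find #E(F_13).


For each x in F_13, count y with y^2 = x^3 + 3 x + 1 mod 13:
  x = 0: RHS = 1, y in [1, 12]  -> 2 point(s)
  x = 4: RHS = 12, y in [5, 8]  -> 2 point(s)
  x = 6: RHS = 1, y in [1, 12]  -> 2 point(s)
  x = 7: RHS = 1, y in [1, 12]  -> 2 point(s)
  x = 8: RHS = 4, y in [2, 11]  -> 2 point(s)
  x = 9: RHS = 3, y in [4, 9]  -> 2 point(s)
  x = 10: RHS = 4, y in [2, 11]  -> 2 point(s)
  x = 11: RHS = 0, y in [0]  -> 1 point(s)
  x = 12: RHS = 10, y in [6, 7]  -> 2 point(s)
Affine points: 17. Add the point at infinity: total = 18.

#E(F_13) = 18


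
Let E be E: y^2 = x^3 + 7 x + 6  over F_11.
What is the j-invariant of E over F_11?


Delta = -16(4 a^3 + 27 b^2) mod 11 = 6
-1728 * (4 a)^3 = -1728 * (4*7)^3 mod 11 = 4
j = 4 * 6^(-1) mod 11 = 8

j = 8 (mod 11)


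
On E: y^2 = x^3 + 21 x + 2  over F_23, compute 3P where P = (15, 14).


k = 3 = 11_2 (binary, LSB first: 11)
Double-and-add from P = (15, 14):
  bit 0 = 1: acc = O + (15, 14) = (15, 14)
  bit 1 = 1: acc = (15, 14) + (11, 0) = (15, 9)

3P = (15, 9)


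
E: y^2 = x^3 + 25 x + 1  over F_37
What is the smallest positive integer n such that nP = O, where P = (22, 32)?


Compute successive multiples of P until we hit O:
  1P = (22, 32)
  2P = (9, 20)
  3P = (34, 11)
  4P = (28, 34)
  5P = (20, 18)
  6P = (7, 36)
  7P = (1, 29)
  8P = (11, 33)
  ... (continuing to 41P)
  41P = O

ord(P) = 41


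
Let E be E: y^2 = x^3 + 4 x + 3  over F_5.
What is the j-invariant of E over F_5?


Delta = -16(4 a^3 + 27 b^2) mod 5 = 1
-1728 * (4 a)^3 = -1728 * (4*4)^3 mod 5 = 2
j = 2 * 1^(-1) mod 5 = 2

j = 2 (mod 5)


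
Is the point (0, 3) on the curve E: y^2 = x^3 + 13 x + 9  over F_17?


Check whether y^2 = x^3 + 13 x + 9 (mod 17) for (x, y) = (0, 3).
LHS: y^2 = 3^2 mod 17 = 9
RHS: x^3 + 13 x + 9 = 0^3 + 13*0 + 9 mod 17 = 9
LHS = RHS

Yes, on the curve


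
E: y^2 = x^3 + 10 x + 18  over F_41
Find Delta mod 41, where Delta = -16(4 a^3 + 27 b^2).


4 a^3 + 27 b^2 = 4*10^3 + 27*18^2 = 4000 + 8748 = 12748
Delta = -16 * (12748) = -203968
Delta mod 41 = 7

Delta = 7 (mod 41)


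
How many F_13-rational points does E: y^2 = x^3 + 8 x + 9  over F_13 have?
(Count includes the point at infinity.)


For each x in F_13, count y with y^2 = x^3 + 8 x + 9 mod 13:
  x = 0: RHS = 9, y in [3, 10]  -> 2 point(s)
  x = 4: RHS = 1, y in [1, 12]  -> 2 point(s)
  x = 6: RHS = 0, y in [0]  -> 1 point(s)
  x = 8: RHS = 0, y in [0]  -> 1 point(s)
  x = 9: RHS = 4, y in [2, 11]  -> 2 point(s)
  x = 10: RHS = 10, y in [6, 7]  -> 2 point(s)
  x = 12: RHS = 0, y in [0]  -> 1 point(s)
Affine points: 11. Add the point at infinity: total = 12.

#E(F_13) = 12


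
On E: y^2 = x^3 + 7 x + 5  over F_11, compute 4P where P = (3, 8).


k = 4 = 100_2 (binary, LSB first: 001)
Double-and-add from P = (3, 8):
  bit 0 = 0: acc unchanged = O
  bit 1 = 0: acc unchanged = O
  bit 2 = 1: acc = O + (5, 0) = (5, 0)

4P = (5, 0)


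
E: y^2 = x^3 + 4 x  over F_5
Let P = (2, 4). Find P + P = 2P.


Doubling: s = (3 x1^2 + a) / (2 y1)
s = (3*2^2 + 4) / (2*4) mod 5 = 2
x3 = s^2 - 2 x1 mod 5 = 2^2 - 2*2 = 0
y3 = s (x1 - x3) - y1 mod 5 = 2 * (2 - 0) - 4 = 0

2P = (0, 0)


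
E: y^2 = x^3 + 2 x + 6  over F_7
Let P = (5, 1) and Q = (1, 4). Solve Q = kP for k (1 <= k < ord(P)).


Enumerate multiples of P until we hit Q = (1, 4):
  1P = (5, 1)
  2P = (4, 6)
  3P = (2, 5)
  4P = (1, 3)
  5P = (3, 5)
  6P = (3, 2)
  7P = (1, 4)
Match found at i = 7.

k = 7


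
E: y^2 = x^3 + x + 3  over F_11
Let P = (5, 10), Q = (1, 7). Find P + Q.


P != Q, so use the chord formula.
s = (y2 - y1) / (x2 - x1) = (8) / (7) mod 11 = 9
x3 = s^2 - x1 - x2 mod 11 = 9^2 - 5 - 1 = 9
y3 = s (x1 - x3) - y1 mod 11 = 9 * (5 - 9) - 10 = 9

P + Q = (9, 9)


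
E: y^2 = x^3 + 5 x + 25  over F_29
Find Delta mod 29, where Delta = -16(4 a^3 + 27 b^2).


4 a^3 + 27 b^2 = 4*5^3 + 27*25^2 = 500 + 16875 = 17375
Delta = -16 * (17375) = -278000
Delta mod 29 = 23

Delta = 23 (mod 29)


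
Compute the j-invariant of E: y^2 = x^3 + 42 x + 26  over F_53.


Delta = -16(4 a^3 + 27 b^2) mod 53 = 11
-1728 * (4 a)^3 = -1728 * (4*42)^3 mod 53 = 45
j = 45 * 11^(-1) mod 53 = 33

j = 33 (mod 53)


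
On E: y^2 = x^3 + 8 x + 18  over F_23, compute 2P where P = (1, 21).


Doubling: s = (3 x1^2 + a) / (2 y1)
s = (3*1^2 + 8) / (2*21) mod 23 = 3
x3 = s^2 - 2 x1 mod 23 = 3^2 - 2*1 = 7
y3 = s (x1 - x3) - y1 mod 23 = 3 * (1 - 7) - 21 = 7

2P = (7, 7)


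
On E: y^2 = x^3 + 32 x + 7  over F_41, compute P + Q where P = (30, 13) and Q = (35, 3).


P != Q, so use the chord formula.
s = (y2 - y1) / (x2 - x1) = (31) / (5) mod 41 = 39
x3 = s^2 - x1 - x2 mod 41 = 39^2 - 30 - 35 = 21
y3 = s (x1 - x3) - y1 mod 41 = 39 * (30 - 21) - 13 = 10

P + Q = (21, 10)


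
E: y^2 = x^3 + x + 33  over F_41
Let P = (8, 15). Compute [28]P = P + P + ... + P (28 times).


k = 28 = 11100_2 (binary, LSB first: 00111)
Double-and-add from P = (8, 15):
  bit 0 = 0: acc unchanged = O
  bit 1 = 0: acc unchanged = O
  bit 2 = 1: acc = O + (33, 13) = (33, 13)
  bit 3 = 1: acc = (33, 13) + (15, 26) = (2, 17)
  bit 4 = 1: acc = (2, 17) + (16, 2) = (39, 8)

28P = (39, 8)


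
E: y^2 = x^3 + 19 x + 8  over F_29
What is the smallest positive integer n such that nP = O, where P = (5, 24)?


Compute successive multiples of P until we hit O:
  1P = (5, 24)
  2P = (25, 19)
  3P = (19, 23)
  4P = (9, 26)
  5P = (8, 18)
  6P = (20, 6)
  7P = (24, 22)
  8P = (7, 22)
  ... (continuing to 36P)
  36P = O

ord(P) = 36


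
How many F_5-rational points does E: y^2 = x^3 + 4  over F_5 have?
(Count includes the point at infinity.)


For each x in F_5, count y with y^2 = x^3 + 0 x + 4 mod 5:
  x = 0: RHS = 4, y in [2, 3]  -> 2 point(s)
  x = 1: RHS = 0, y in [0]  -> 1 point(s)
  x = 3: RHS = 1, y in [1, 4]  -> 2 point(s)
Affine points: 5. Add the point at infinity: total = 6.

#E(F_5) = 6


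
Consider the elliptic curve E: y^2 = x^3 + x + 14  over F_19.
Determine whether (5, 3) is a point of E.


Check whether y^2 = x^3 + 1 x + 14 (mod 19) for (x, y) = (5, 3).
LHS: y^2 = 3^2 mod 19 = 9
RHS: x^3 + 1 x + 14 = 5^3 + 1*5 + 14 mod 19 = 11
LHS != RHS

No, not on the curve


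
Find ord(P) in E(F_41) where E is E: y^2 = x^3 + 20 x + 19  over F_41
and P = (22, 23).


Compute successive multiples of P until we hit O:
  1P = (22, 23)
  2P = (37, 30)
  3P = (7, 25)
  4P = (4, 32)
  5P = (5, 30)
  6P = (18, 26)
  7P = (40, 11)
  8P = (25, 20)
  ... (continuing to 33P)
  33P = O

ord(P) = 33


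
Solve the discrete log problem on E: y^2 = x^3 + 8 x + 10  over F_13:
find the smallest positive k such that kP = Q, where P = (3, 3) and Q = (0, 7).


Enumerate multiples of P until we hit Q = (0, 7):
  1P = (3, 3)
  2P = (6, 12)
  3P = (0, 6)
  4P = (11, 5)
  5P = (8, 12)
  6P = (12, 12)
  7P = (12, 1)
  8P = (8, 1)
  9P = (11, 8)
  10P = (0, 7)
Match found at i = 10.

k = 10


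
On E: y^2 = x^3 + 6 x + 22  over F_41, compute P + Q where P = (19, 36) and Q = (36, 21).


P != Q, so use the chord formula.
s = (y2 - y1) / (x2 - x1) = (26) / (17) mod 41 = 16
x3 = s^2 - x1 - x2 mod 41 = 16^2 - 19 - 36 = 37
y3 = s (x1 - x3) - y1 mod 41 = 16 * (19 - 37) - 36 = 4

P + Q = (37, 4)


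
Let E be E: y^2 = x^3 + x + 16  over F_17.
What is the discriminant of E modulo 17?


4 a^3 + 27 b^2 = 4*1^3 + 27*16^2 = 4 + 6912 = 6916
Delta = -16 * (6916) = -110656
Delta mod 17 = 14

Delta = 14 (mod 17)


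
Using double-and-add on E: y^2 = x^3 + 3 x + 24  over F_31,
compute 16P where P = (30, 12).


k = 16 = 10000_2 (binary, LSB first: 00001)
Double-and-add from P = (30, 12):
  bit 0 = 0: acc unchanged = O
  bit 1 = 0: acc unchanged = O
  bit 2 = 0: acc unchanged = O
  bit 3 = 0: acc unchanged = O
  bit 4 = 1: acc = O + (26, 15) = (26, 15)

16P = (26, 15)


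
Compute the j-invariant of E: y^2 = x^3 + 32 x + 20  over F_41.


Delta = -16(4 a^3 + 27 b^2) mod 41 = 13
-1728 * (4 a)^3 = -1728 * (4*32)^3 mod 41 = 29
j = 29 * 13^(-1) mod 41 = 18

j = 18 (mod 41)


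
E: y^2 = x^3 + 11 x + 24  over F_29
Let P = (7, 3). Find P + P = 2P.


Doubling: s = (3 x1^2 + a) / (2 y1)
s = (3*7^2 + 11) / (2*3) mod 29 = 7
x3 = s^2 - 2 x1 mod 29 = 7^2 - 2*7 = 6
y3 = s (x1 - x3) - y1 mod 29 = 7 * (7 - 6) - 3 = 4

2P = (6, 4)


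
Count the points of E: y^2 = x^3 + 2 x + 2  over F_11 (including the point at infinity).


For each x in F_11, count y with y^2 = x^3 + 2 x + 2 mod 11:
  x = 1: RHS = 5, y in [4, 7]  -> 2 point(s)
  x = 2: RHS = 3, y in [5, 6]  -> 2 point(s)
  x = 5: RHS = 5, y in [4, 7]  -> 2 point(s)
  x = 9: RHS = 1, y in [1, 10]  -> 2 point(s)
Affine points: 8. Add the point at infinity: total = 9.

#E(F_11) = 9


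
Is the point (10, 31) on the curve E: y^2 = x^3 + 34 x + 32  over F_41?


Check whether y^2 = x^3 + 34 x + 32 (mod 41) for (x, y) = (10, 31).
LHS: y^2 = 31^2 mod 41 = 18
RHS: x^3 + 34 x + 32 = 10^3 + 34*10 + 32 mod 41 = 19
LHS != RHS

No, not on the curve


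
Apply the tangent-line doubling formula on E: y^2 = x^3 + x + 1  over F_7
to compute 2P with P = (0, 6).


Doubling: s = (3 x1^2 + a) / (2 y1)
s = (3*0^2 + 1) / (2*6) mod 7 = 3
x3 = s^2 - 2 x1 mod 7 = 3^2 - 2*0 = 2
y3 = s (x1 - x3) - y1 mod 7 = 3 * (0 - 2) - 6 = 2

2P = (2, 2)


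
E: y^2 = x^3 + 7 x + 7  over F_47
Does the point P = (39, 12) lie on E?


Check whether y^2 = x^3 + 7 x + 7 (mod 47) for (x, y) = (39, 12).
LHS: y^2 = 12^2 mod 47 = 3
RHS: x^3 + 7 x + 7 = 39^3 + 7*39 + 7 mod 47 = 3
LHS = RHS

Yes, on the curve


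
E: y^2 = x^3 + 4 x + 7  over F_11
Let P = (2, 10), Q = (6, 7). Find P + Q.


P != Q, so use the chord formula.
s = (y2 - y1) / (x2 - x1) = (8) / (4) mod 11 = 2
x3 = s^2 - x1 - x2 mod 11 = 2^2 - 2 - 6 = 7
y3 = s (x1 - x3) - y1 mod 11 = 2 * (2 - 7) - 10 = 2

P + Q = (7, 2)


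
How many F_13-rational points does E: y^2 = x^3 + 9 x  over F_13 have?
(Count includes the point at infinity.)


For each x in F_13, count y with y^2 = x^3 + 9 x + 0 mod 13:
  x = 0: RHS = 0, y in [0]  -> 1 point(s)
  x = 1: RHS = 10, y in [6, 7]  -> 2 point(s)
  x = 2: RHS = 0, y in [0]  -> 1 point(s)
  x = 4: RHS = 9, y in [3, 10]  -> 2 point(s)
  x = 5: RHS = 1, y in [1, 12]  -> 2 point(s)
  x = 6: RHS = 10, y in [6, 7]  -> 2 point(s)
  x = 7: RHS = 3, y in [4, 9]  -> 2 point(s)
  x = 8: RHS = 12, y in [5, 8]  -> 2 point(s)
  x = 9: RHS = 4, y in [2, 11]  -> 2 point(s)
  x = 11: RHS = 0, y in [0]  -> 1 point(s)
  x = 12: RHS = 3, y in [4, 9]  -> 2 point(s)
Affine points: 19. Add the point at infinity: total = 20.

#E(F_13) = 20


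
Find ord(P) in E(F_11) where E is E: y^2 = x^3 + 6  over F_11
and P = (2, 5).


Compute successive multiples of P until we hit O:
  1P = (2, 5)
  2P = (8, 1)
  3P = (10, 4)
  4P = (4, 9)
  5P = (9, 3)
  6P = (3, 0)
  7P = (9, 8)
  8P = (4, 2)
  ... (continuing to 12P)
  12P = O

ord(P) = 12


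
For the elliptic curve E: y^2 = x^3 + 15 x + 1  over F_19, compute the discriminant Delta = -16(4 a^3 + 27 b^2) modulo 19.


4 a^3 + 27 b^2 = 4*15^3 + 27*1^2 = 13500 + 27 = 13527
Delta = -16 * (13527) = -216432
Delta mod 19 = 16

Delta = 16 (mod 19)


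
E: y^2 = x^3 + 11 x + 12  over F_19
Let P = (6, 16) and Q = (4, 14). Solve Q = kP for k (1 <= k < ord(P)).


Enumerate multiples of P until we hit Q = (4, 14):
  1P = (6, 16)
  2P = (4, 14)
Match found at i = 2.

k = 2


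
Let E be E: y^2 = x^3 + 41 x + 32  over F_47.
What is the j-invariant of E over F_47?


Delta = -16(4 a^3 + 27 b^2) mod 47 = 2
-1728 * (4 a)^3 = -1728 * (4*41)^3 mod 47 = 28
j = 28 * 2^(-1) mod 47 = 14

j = 14 (mod 47)


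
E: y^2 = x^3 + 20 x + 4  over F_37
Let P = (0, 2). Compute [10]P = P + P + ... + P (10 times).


k = 10 = 1010_2 (binary, LSB first: 0101)
Double-and-add from P = (0, 2):
  bit 0 = 0: acc unchanged = O
  bit 1 = 1: acc = O + (25, 21) = (25, 21)
  bit 2 = 0: acc unchanged = (25, 21)
  bit 3 = 1: acc = (25, 21) + (1, 5) = (32, 36)

10P = (32, 36)


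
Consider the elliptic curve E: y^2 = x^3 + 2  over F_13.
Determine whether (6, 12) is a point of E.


Check whether y^2 = x^3 + 0 x + 2 (mod 13) for (x, y) = (6, 12).
LHS: y^2 = 12^2 mod 13 = 1
RHS: x^3 + 0 x + 2 = 6^3 + 0*6 + 2 mod 13 = 10
LHS != RHS

No, not on the curve


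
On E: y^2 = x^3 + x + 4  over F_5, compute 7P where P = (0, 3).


k = 7 = 111_2 (binary, LSB first: 111)
Double-and-add from P = (0, 3):
  bit 0 = 1: acc = O + (0, 3) = (0, 3)
  bit 1 = 1: acc = (0, 3) + (1, 1) = (3, 3)
  bit 2 = 1: acc = (3, 3) + (2, 2) = (1, 4)

7P = (1, 4)


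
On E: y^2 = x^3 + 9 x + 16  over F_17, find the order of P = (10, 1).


Compute successive multiples of P until we hit O:
  1P = (10, 1)
  2P = (12, 13)
  3P = (14, 9)
  4P = (14, 8)
  5P = (12, 4)
  6P = (10, 16)
  7P = O

ord(P) = 7


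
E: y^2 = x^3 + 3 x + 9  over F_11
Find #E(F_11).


For each x in F_11, count y with y^2 = x^3 + 3 x + 9 mod 11:
  x = 0: RHS = 9, y in [3, 8]  -> 2 point(s)
  x = 2: RHS = 1, y in [1, 10]  -> 2 point(s)
  x = 3: RHS = 1, y in [1, 10]  -> 2 point(s)
  x = 6: RHS = 1, y in [1, 10]  -> 2 point(s)
  x = 10: RHS = 5, y in [4, 7]  -> 2 point(s)
Affine points: 10. Add the point at infinity: total = 11.

#E(F_11) = 11


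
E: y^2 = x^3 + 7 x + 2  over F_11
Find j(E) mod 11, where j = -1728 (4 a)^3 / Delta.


Delta = -16(4 a^3 + 27 b^2) mod 11 = 3
-1728 * (4 a)^3 = -1728 * (4*7)^3 mod 11 = 4
j = 4 * 3^(-1) mod 11 = 5

j = 5 (mod 11)


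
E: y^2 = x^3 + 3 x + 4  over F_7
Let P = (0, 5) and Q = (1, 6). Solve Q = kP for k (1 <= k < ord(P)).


Enumerate multiples of P until we hit Q = (1, 6):
  1P = (0, 5)
  2P = (1, 1)
  3P = (1, 6)
Match found at i = 3.

k = 3


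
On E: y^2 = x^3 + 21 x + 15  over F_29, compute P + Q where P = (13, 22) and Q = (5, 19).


P != Q, so use the chord formula.
s = (y2 - y1) / (x2 - x1) = (26) / (21) mod 29 = 4
x3 = s^2 - x1 - x2 mod 29 = 4^2 - 13 - 5 = 27
y3 = s (x1 - x3) - y1 mod 29 = 4 * (13 - 27) - 22 = 9

P + Q = (27, 9)


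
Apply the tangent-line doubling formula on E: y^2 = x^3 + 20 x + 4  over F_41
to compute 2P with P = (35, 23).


Doubling: s = (3 x1^2 + a) / (2 y1)
s = (3*35^2 + 20) / (2*23) mod 41 = 1
x3 = s^2 - 2 x1 mod 41 = 1^2 - 2*35 = 13
y3 = s (x1 - x3) - y1 mod 41 = 1 * (35 - 13) - 23 = 40

2P = (13, 40)


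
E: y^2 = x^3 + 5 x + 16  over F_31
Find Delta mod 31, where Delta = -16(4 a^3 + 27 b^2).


4 a^3 + 27 b^2 = 4*5^3 + 27*16^2 = 500 + 6912 = 7412
Delta = -16 * (7412) = -118592
Delta mod 31 = 14

Delta = 14 (mod 31)


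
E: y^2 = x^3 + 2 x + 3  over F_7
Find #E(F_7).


For each x in F_7, count y with y^2 = x^3 + 2 x + 3 mod 7:
  x = 2: RHS = 1, y in [1, 6]  -> 2 point(s)
  x = 3: RHS = 1, y in [1, 6]  -> 2 point(s)
  x = 6: RHS = 0, y in [0]  -> 1 point(s)
Affine points: 5. Add the point at infinity: total = 6.

#E(F_7) = 6


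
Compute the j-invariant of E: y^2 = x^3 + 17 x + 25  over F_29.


Delta = -16(4 a^3 + 27 b^2) mod 29 = 5
-1728 * (4 a)^3 = -1728 * (4*17)^3 mod 29 = 23
j = 23 * 5^(-1) mod 29 = 22

j = 22 (mod 29)


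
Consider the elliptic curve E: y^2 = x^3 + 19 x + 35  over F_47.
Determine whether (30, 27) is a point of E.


Check whether y^2 = x^3 + 19 x + 35 (mod 47) for (x, y) = (30, 27).
LHS: y^2 = 27^2 mod 47 = 24
RHS: x^3 + 19 x + 35 = 30^3 + 19*30 + 35 mod 47 = 16
LHS != RHS

No, not on the curve


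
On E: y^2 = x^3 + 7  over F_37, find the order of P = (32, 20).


Compute successive multiples of P until we hit O:
  1P = (32, 20)
  2P = (6, 1)
  3P = (24, 20)
  4P = (18, 17)
  5P = (8, 1)
  6P = (23, 1)
  7P = (23, 36)
  8P = (8, 36)
  ... (continuing to 13P)
  13P = O

ord(P) = 13


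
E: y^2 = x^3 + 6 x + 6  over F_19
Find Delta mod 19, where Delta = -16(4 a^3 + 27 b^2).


4 a^3 + 27 b^2 = 4*6^3 + 27*6^2 = 864 + 972 = 1836
Delta = -16 * (1836) = -29376
Delta mod 19 = 17

Delta = 17 (mod 19)


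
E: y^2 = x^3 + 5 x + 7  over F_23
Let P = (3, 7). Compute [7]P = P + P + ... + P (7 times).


k = 7 = 111_2 (binary, LSB first: 111)
Double-and-add from P = (3, 7):
  bit 0 = 1: acc = O + (3, 7) = (3, 7)
  bit 1 = 1: acc = (3, 7) + (18, 8) = (11, 17)
  bit 2 = 1: acc = (11, 17) + (12, 22) = (2, 5)

7P = (2, 5)


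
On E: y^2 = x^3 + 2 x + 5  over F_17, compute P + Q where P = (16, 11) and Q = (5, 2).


P != Q, so use the chord formula.
s = (y2 - y1) / (x2 - x1) = (8) / (6) mod 17 = 7
x3 = s^2 - x1 - x2 mod 17 = 7^2 - 16 - 5 = 11
y3 = s (x1 - x3) - y1 mod 17 = 7 * (16 - 11) - 11 = 7

P + Q = (11, 7)


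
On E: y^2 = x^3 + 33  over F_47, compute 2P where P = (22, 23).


Doubling: s = (3 x1^2 + a) / (2 y1)
s = (3*22^2 + 0) / (2*23) mod 47 = 5
x3 = s^2 - 2 x1 mod 47 = 5^2 - 2*22 = 28
y3 = s (x1 - x3) - y1 mod 47 = 5 * (22 - 28) - 23 = 41

2P = (28, 41)


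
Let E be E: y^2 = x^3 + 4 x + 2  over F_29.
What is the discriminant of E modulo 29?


4 a^3 + 27 b^2 = 4*4^3 + 27*2^2 = 256 + 108 = 364
Delta = -16 * (364) = -5824
Delta mod 29 = 5

Delta = 5 (mod 29)


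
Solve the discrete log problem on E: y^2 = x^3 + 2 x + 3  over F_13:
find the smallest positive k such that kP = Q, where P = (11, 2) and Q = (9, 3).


Enumerate multiples of P until we hit Q = (9, 3):
  1P = (11, 2)
  2P = (0, 4)
  3P = (3, 6)
  4P = (9, 10)
  5P = (9, 3)
Match found at i = 5.

k = 5


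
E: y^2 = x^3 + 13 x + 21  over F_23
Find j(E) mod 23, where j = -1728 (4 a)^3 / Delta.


Delta = -16(4 a^3 + 27 b^2) mod 23 = 11
-1728 * (4 a)^3 = -1728 * (4*13)^3 mod 23 = 19
j = 19 * 11^(-1) mod 23 = 8

j = 8 (mod 23)


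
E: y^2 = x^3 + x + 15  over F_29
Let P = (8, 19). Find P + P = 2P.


Doubling: s = (3 x1^2 + a) / (2 y1)
s = (3*8^2 + 1) / (2*19) mod 29 = 15
x3 = s^2 - 2 x1 mod 29 = 15^2 - 2*8 = 6
y3 = s (x1 - x3) - y1 mod 29 = 15 * (8 - 6) - 19 = 11

2P = (6, 11)


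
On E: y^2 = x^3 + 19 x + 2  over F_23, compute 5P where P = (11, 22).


k = 5 = 101_2 (binary, LSB first: 101)
Double-and-add from P = (11, 22):
  bit 0 = 1: acc = O + (11, 22) = (11, 22)
  bit 1 = 0: acc unchanged = (11, 22)
  bit 2 = 1: acc = (11, 22) + (21, 5) = (7, 8)

5P = (7, 8)


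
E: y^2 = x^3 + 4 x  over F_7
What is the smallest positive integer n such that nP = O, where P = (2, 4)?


Compute successive multiples of P until we hit O:
  1P = (2, 4)
  2P = (0, 0)
  3P = (2, 3)
  4P = O

ord(P) = 4


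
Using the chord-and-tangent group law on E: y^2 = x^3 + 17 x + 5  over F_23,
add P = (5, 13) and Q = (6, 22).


P != Q, so use the chord formula.
s = (y2 - y1) / (x2 - x1) = (9) / (1) mod 23 = 9
x3 = s^2 - x1 - x2 mod 23 = 9^2 - 5 - 6 = 1
y3 = s (x1 - x3) - y1 mod 23 = 9 * (5 - 1) - 13 = 0

P + Q = (1, 0)


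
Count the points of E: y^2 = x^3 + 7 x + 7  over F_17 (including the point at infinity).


For each x in F_17, count y with y^2 = x^3 + 7 x + 7 mod 17:
  x = 1: RHS = 15, y in [7, 10]  -> 2 point(s)
  x = 3: RHS = 4, y in [2, 15]  -> 2 point(s)
  x = 7: RHS = 8, y in [5, 12]  -> 2 point(s)
  x = 9: RHS = 0, y in [0]  -> 1 point(s)
  x = 11: RHS = 4, y in [2, 15]  -> 2 point(s)
  x = 12: RHS = 0, y in [0]  -> 1 point(s)
  x = 13: RHS = 0, y in [0]  -> 1 point(s)
  x = 15: RHS = 2, y in [6, 11]  -> 2 point(s)
  x = 16: RHS = 16, y in [4, 13]  -> 2 point(s)
Affine points: 15. Add the point at infinity: total = 16.

#E(F_17) = 16


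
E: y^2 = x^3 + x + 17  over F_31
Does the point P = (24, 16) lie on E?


Check whether y^2 = x^3 + 1 x + 17 (mod 31) for (x, y) = (24, 16).
LHS: y^2 = 16^2 mod 31 = 8
RHS: x^3 + 1 x + 17 = 24^3 + 1*24 + 17 mod 31 = 8
LHS = RHS

Yes, on the curve


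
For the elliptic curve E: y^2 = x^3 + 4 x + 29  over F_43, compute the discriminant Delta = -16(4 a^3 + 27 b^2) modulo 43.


4 a^3 + 27 b^2 = 4*4^3 + 27*29^2 = 256 + 22707 = 22963
Delta = -16 * (22963) = -367408
Delta mod 43 = 27

Delta = 27 (mod 43)


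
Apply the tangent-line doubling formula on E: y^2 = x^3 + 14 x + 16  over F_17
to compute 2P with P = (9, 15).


Doubling: s = (3 x1^2 + a) / (2 y1)
s = (3*9^2 + 14) / (2*15) mod 17 = 8
x3 = s^2 - 2 x1 mod 17 = 8^2 - 2*9 = 12
y3 = s (x1 - x3) - y1 mod 17 = 8 * (9 - 12) - 15 = 12

2P = (12, 12)


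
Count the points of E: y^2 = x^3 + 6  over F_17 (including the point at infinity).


For each x in F_17, count y with y^2 = x^3 + 0 x + 6 mod 17:
  x = 3: RHS = 16, y in [4, 13]  -> 2 point(s)
  x = 4: RHS = 2, y in [6, 11]  -> 2 point(s)
  x = 6: RHS = 1, y in [1, 16]  -> 2 point(s)
  x = 7: RHS = 9, y in [3, 14]  -> 2 point(s)
  x = 8: RHS = 8, y in [5, 12]  -> 2 point(s)
  x = 9: RHS = 4, y in [2, 15]  -> 2 point(s)
  x = 12: RHS = 0, y in [0]  -> 1 point(s)
  x = 14: RHS = 13, y in [8, 9]  -> 2 point(s)
  x = 15: RHS = 15, y in [7, 10]  -> 2 point(s)
Affine points: 17. Add the point at infinity: total = 18.

#E(F_17) = 18


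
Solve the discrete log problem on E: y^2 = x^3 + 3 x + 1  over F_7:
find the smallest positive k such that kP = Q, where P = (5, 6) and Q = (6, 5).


Enumerate multiples of P until we hit Q = (6, 5):
  1P = (5, 6)
  2P = (6, 5)
Match found at i = 2.

k = 2


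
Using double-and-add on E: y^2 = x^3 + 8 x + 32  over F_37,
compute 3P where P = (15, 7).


k = 3 = 11_2 (binary, LSB first: 11)
Double-and-add from P = (15, 7):
  bit 0 = 1: acc = O + (15, 7) = (15, 7)
  bit 1 = 1: acc = (15, 7) + (3, 34) = (31, 29)

3P = (31, 29)


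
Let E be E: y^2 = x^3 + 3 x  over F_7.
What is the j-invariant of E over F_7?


Delta = -16(4 a^3 + 27 b^2) mod 7 = 1
-1728 * (4 a)^3 = -1728 * (4*3)^3 mod 7 = 6
j = 6 * 1^(-1) mod 7 = 6

j = 6 (mod 7)


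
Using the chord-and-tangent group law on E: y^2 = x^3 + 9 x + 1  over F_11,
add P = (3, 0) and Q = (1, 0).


P != Q, so use the chord formula.
s = (y2 - y1) / (x2 - x1) = (0) / (9) mod 11 = 0
x3 = s^2 - x1 - x2 mod 11 = 0^2 - 3 - 1 = 7
y3 = s (x1 - x3) - y1 mod 11 = 0 * (3 - 7) - 0 = 0

P + Q = (7, 0)


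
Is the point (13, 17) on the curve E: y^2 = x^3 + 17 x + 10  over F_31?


Check whether y^2 = x^3 + 17 x + 10 (mod 31) for (x, y) = (13, 17).
LHS: y^2 = 17^2 mod 31 = 10
RHS: x^3 + 17 x + 10 = 13^3 + 17*13 + 10 mod 31 = 10
LHS = RHS

Yes, on the curve


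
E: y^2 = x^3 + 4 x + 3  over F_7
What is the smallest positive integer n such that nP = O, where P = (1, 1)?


Compute successive multiples of P until we hit O:
  1P = (1, 1)
  2P = (5, 6)
  3P = (3, 0)
  4P = (5, 1)
  5P = (1, 6)
  6P = O

ord(P) = 6


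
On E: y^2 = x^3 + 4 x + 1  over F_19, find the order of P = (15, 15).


Compute successive multiples of P until we hit O:
  1P = (15, 15)
  2P = (17, 17)
  3P = (7, 12)
  4P = (1, 14)
  5P = (0, 1)
  6P = (2, 6)
  7P = (9, 14)
  8P = (4, 9)
  ... (continuing to 18P)
  18P = O

ord(P) = 18


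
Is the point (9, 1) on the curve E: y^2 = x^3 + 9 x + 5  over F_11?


Check whether y^2 = x^3 + 9 x + 5 (mod 11) for (x, y) = (9, 1).
LHS: y^2 = 1^2 mod 11 = 1
RHS: x^3 + 9 x + 5 = 9^3 + 9*9 + 5 mod 11 = 1
LHS = RHS

Yes, on the curve


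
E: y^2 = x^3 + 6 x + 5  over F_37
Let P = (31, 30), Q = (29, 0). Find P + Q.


P != Q, so use the chord formula.
s = (y2 - y1) / (x2 - x1) = (7) / (35) mod 37 = 15
x3 = s^2 - x1 - x2 mod 37 = 15^2 - 31 - 29 = 17
y3 = s (x1 - x3) - y1 mod 37 = 15 * (31 - 17) - 30 = 32

P + Q = (17, 32)


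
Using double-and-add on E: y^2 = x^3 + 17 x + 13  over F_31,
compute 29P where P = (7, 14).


k = 29 = 11101_2 (binary, LSB first: 10111)
Double-and-add from P = (7, 14):
  bit 0 = 1: acc = O + (7, 14) = (7, 14)
  bit 1 = 0: acc unchanged = (7, 14)
  bit 2 = 1: acc = (7, 14) + (29, 23) = (27, 6)
  bit 3 = 1: acc = (27, 6) + (20, 13) = (16, 14)
  bit 4 = 1: acc = (16, 14) + (1, 0) = (23, 27)

29P = (23, 27)


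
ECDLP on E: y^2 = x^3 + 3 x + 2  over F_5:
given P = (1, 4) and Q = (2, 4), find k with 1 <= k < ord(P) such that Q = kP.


Enumerate multiples of P until we hit Q = (2, 4):
  1P = (1, 4)
  2P = (2, 4)
Match found at i = 2.

k = 2


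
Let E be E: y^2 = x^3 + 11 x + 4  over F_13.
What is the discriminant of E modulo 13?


4 a^3 + 27 b^2 = 4*11^3 + 27*4^2 = 5324 + 432 = 5756
Delta = -16 * (5756) = -92096
Delta mod 13 = 9

Delta = 9 (mod 13)


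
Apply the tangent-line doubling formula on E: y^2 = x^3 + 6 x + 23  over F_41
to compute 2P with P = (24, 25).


Doubling: s = (3 x1^2 + a) / (2 y1)
s = (3*24^2 + 6) / (2*25) mod 41 = 15
x3 = s^2 - 2 x1 mod 41 = 15^2 - 2*24 = 13
y3 = s (x1 - x3) - y1 mod 41 = 15 * (24 - 13) - 25 = 17

2P = (13, 17)


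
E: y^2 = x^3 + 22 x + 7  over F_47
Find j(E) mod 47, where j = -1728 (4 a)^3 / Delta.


Delta = -16(4 a^3 + 27 b^2) mod 47 = 10
-1728 * (4 a)^3 = -1728 * (4*22)^3 mod 47 = 21
j = 21 * 10^(-1) mod 47 = 35

j = 35 (mod 47)


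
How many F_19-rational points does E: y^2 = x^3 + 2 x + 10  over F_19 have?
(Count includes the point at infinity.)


For each x in F_19, count y with y^2 = x^3 + 2 x + 10 mod 19:
  x = 3: RHS = 5, y in [9, 10]  -> 2 point(s)
  x = 4: RHS = 6, y in [5, 14]  -> 2 point(s)
  x = 7: RHS = 6, y in [5, 14]  -> 2 point(s)
  x = 8: RHS = 6, y in [5, 14]  -> 2 point(s)
  x = 9: RHS = 16, y in [4, 15]  -> 2 point(s)
  x = 10: RHS = 4, y in [2, 17]  -> 2 point(s)
  x = 17: RHS = 17, y in [6, 13]  -> 2 point(s)
  x = 18: RHS = 7, y in [8, 11]  -> 2 point(s)
Affine points: 16. Add the point at infinity: total = 17.

#E(F_19) = 17


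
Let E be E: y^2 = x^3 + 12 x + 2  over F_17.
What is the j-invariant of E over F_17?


Delta = -16(4 a^3 + 27 b^2) mod 17 = 16
-1728 * (4 a)^3 = -1728 * (4*12)^3 mod 17 = 8
j = 8 * 16^(-1) mod 17 = 9

j = 9 (mod 17)


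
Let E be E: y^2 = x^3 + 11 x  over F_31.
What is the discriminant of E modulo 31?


4 a^3 + 27 b^2 = 4*11^3 + 27*0^2 = 5324 + 0 = 5324
Delta = -16 * (5324) = -85184
Delta mod 31 = 4

Delta = 4 (mod 31)


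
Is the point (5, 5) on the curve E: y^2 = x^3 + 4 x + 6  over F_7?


Check whether y^2 = x^3 + 4 x + 6 (mod 7) for (x, y) = (5, 5).
LHS: y^2 = 5^2 mod 7 = 4
RHS: x^3 + 4 x + 6 = 5^3 + 4*5 + 6 mod 7 = 4
LHS = RHS

Yes, on the curve


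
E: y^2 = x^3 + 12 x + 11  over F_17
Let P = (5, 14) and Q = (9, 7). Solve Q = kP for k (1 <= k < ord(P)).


Enumerate multiples of P until we hit Q = (9, 7):
  1P = (5, 14)
  2P = (9, 10)
  3P = (4, 2)
  4P = (16, 7)
  5P = (12, 9)
  6P = (13, 16)
  7P = (15, 9)
  8P = (10, 14)
  9P = (2, 3)
  10P = (14, 4)
  11P = (7, 9)
  12P = (7, 8)
  13P = (14, 13)
  14P = (2, 14)
  15P = (10, 3)
  16P = (15, 8)
  17P = (13, 1)
  18P = (12, 8)
  19P = (16, 10)
  20P = (4, 15)
  21P = (9, 7)
Match found at i = 21.

k = 21


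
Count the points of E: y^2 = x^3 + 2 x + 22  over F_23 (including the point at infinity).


For each x in F_23, count y with y^2 = x^3 + 2 x + 22 mod 23:
  x = 1: RHS = 2, y in [5, 18]  -> 2 point(s)
  x = 3: RHS = 9, y in [3, 20]  -> 2 point(s)
  x = 4: RHS = 2, y in [5, 18]  -> 2 point(s)
  x = 11: RHS = 18, y in [8, 15]  -> 2 point(s)
  x = 12: RHS = 3, y in [7, 16]  -> 2 point(s)
  x = 15: RHS = 0, y in [0]  -> 1 point(s)
  x = 17: RHS = 1, y in [1, 22]  -> 2 point(s)
  x = 18: RHS = 2, y in [5, 18]  -> 2 point(s)
  x = 20: RHS = 12, y in [9, 14]  -> 2 point(s)
Affine points: 17. Add the point at infinity: total = 18.

#E(F_23) = 18


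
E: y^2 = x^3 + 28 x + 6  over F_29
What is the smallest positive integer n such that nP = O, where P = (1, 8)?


Compute successive multiples of P until we hit O:
  1P = (1, 8)
  2P = (3, 28)
  3P = (9, 28)
  4P = (18, 22)
  5P = (17, 1)
  6P = (7, 20)
  7P = (25, 2)
  8P = (23, 12)
  ... (continuing to 26P)
  26P = O

ord(P) = 26


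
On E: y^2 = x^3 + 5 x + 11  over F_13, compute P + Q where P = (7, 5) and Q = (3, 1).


P != Q, so use the chord formula.
s = (y2 - y1) / (x2 - x1) = (9) / (9) mod 13 = 1
x3 = s^2 - x1 - x2 mod 13 = 1^2 - 7 - 3 = 4
y3 = s (x1 - x3) - y1 mod 13 = 1 * (7 - 4) - 5 = 11

P + Q = (4, 11)


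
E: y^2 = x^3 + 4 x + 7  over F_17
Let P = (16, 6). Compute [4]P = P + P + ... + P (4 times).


k = 4 = 100_2 (binary, LSB first: 001)
Double-and-add from P = (16, 6):
  bit 0 = 0: acc unchanged = O
  bit 1 = 0: acc unchanged = O
  bit 2 = 1: acc = O + (4, 11) = (4, 11)

4P = (4, 11)


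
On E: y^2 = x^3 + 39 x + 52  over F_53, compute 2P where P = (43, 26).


Doubling: s = (3 x1^2 + a) / (2 y1)
s = (3*43^2 + 39) / (2*26) mod 53 = 32
x3 = s^2 - 2 x1 mod 53 = 32^2 - 2*43 = 37
y3 = s (x1 - x3) - y1 mod 53 = 32 * (43 - 37) - 26 = 7

2P = (37, 7)


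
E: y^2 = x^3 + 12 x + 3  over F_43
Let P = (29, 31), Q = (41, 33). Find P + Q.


P != Q, so use the chord formula.
s = (y2 - y1) / (x2 - x1) = (2) / (12) mod 43 = 36
x3 = s^2 - x1 - x2 mod 43 = 36^2 - 29 - 41 = 22
y3 = s (x1 - x3) - y1 mod 43 = 36 * (29 - 22) - 31 = 6

P + Q = (22, 6)


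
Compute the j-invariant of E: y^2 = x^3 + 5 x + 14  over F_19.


Delta = -16(4 a^3 + 27 b^2) mod 19 = 10
-1728 * (4 a)^3 = -1728 * (4*5)^3 mod 19 = 1
j = 1 * 10^(-1) mod 19 = 2

j = 2 (mod 19)


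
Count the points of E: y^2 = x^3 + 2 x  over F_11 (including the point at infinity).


For each x in F_11, count y with y^2 = x^3 + 2 x + 0 mod 11:
  x = 0: RHS = 0, y in [0]  -> 1 point(s)
  x = 1: RHS = 3, y in [5, 6]  -> 2 point(s)
  x = 2: RHS = 1, y in [1, 10]  -> 2 point(s)
  x = 3: RHS = 0, y in [0]  -> 1 point(s)
  x = 5: RHS = 3, y in [5, 6]  -> 2 point(s)
  x = 7: RHS = 5, y in [4, 7]  -> 2 point(s)
  x = 8: RHS = 0, y in [0]  -> 1 point(s)
Affine points: 11. Add the point at infinity: total = 12.

#E(F_11) = 12


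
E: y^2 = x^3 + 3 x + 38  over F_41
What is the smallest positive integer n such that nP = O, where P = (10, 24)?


Compute successive multiples of P until we hit O:
  1P = (10, 24)
  2P = (12, 30)
  3P = (28, 4)
  4P = (26, 12)
  5P = (3, 22)
  6P = (8, 0)
  7P = (3, 19)
  8P = (26, 29)
  ... (continuing to 12P)
  12P = O

ord(P) = 12


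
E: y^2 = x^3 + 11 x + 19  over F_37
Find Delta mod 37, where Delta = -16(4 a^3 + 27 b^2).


4 a^3 + 27 b^2 = 4*11^3 + 27*19^2 = 5324 + 9747 = 15071
Delta = -16 * (15071) = -241136
Delta mod 37 = 30

Delta = 30 (mod 37)


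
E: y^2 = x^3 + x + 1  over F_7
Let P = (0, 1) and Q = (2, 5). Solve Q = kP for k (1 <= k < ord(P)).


Enumerate multiples of P until we hit Q = (2, 5):
  1P = (0, 1)
  2P = (2, 5)
Match found at i = 2.

k = 2


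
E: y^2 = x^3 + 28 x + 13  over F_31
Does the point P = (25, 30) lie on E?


Check whether y^2 = x^3 + 28 x + 13 (mod 31) for (x, y) = (25, 30).
LHS: y^2 = 30^2 mod 31 = 1
RHS: x^3 + 28 x + 13 = 25^3 + 28*25 + 13 mod 31 = 1
LHS = RHS

Yes, on the curve


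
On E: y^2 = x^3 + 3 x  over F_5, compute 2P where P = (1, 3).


Doubling: s = (3 x1^2 + a) / (2 y1)
s = (3*1^2 + 3) / (2*3) mod 5 = 1
x3 = s^2 - 2 x1 mod 5 = 1^2 - 2*1 = 4
y3 = s (x1 - x3) - y1 mod 5 = 1 * (1 - 4) - 3 = 4

2P = (4, 4)


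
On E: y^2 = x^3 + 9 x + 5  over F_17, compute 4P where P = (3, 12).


k = 4 = 100_2 (binary, LSB first: 001)
Double-and-add from P = (3, 12):
  bit 0 = 0: acc unchanged = O
  bit 1 = 0: acc unchanged = O
  bit 2 = 1: acc = O + (1, 7) = (1, 7)

4P = (1, 7)


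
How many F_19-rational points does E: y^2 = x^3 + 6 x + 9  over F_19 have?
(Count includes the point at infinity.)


For each x in F_19, count y with y^2 = x^3 + 6 x + 9 mod 19:
  x = 0: RHS = 9, y in [3, 16]  -> 2 point(s)
  x = 1: RHS = 16, y in [4, 15]  -> 2 point(s)
  x = 3: RHS = 16, y in [4, 15]  -> 2 point(s)
  x = 10: RHS = 5, y in [9, 10]  -> 2 point(s)
  x = 11: RHS = 0, y in [0]  -> 1 point(s)
  x = 12: RHS = 4, y in [2, 17]  -> 2 point(s)
  x = 13: RHS = 4, y in [2, 17]  -> 2 point(s)
  x = 14: RHS = 6, y in [5, 14]  -> 2 point(s)
  x = 15: RHS = 16, y in [4, 15]  -> 2 point(s)
Affine points: 17. Add the point at infinity: total = 18.

#E(F_19) = 18


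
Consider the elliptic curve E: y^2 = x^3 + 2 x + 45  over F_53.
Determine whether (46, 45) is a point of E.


Check whether y^2 = x^3 + 2 x + 45 (mod 53) for (x, y) = (46, 45).
LHS: y^2 = 45^2 mod 53 = 11
RHS: x^3 + 2 x + 45 = 46^3 + 2*46 + 45 mod 53 = 6
LHS != RHS

No, not on the curve


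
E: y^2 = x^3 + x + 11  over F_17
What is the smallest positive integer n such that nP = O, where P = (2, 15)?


Compute successive multiples of P until we hit O:
  1P = (2, 15)
  2P = (14, 7)
  3P = (9, 1)
  4P = (10, 1)
  5P = (7, 15)
  6P = (8, 2)
  7P = (15, 16)
  8P = (16, 14)
  ... (continuing to 20P)
  20P = O

ord(P) = 20


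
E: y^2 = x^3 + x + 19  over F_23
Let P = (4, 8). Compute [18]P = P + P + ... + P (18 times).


k = 18 = 10010_2 (binary, LSB first: 01001)
Double-and-add from P = (4, 8):
  bit 0 = 0: acc unchanged = O
  bit 1 = 1: acc = O + (18, 21) = (18, 21)
  bit 2 = 0: acc unchanged = (18, 21)
  bit 3 = 0: acc unchanged = (18, 21)
  bit 4 = 1: acc = (18, 21) + (17, 2) = (4, 15)

18P = (4, 15)


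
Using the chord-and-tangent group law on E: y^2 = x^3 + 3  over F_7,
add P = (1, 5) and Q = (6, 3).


P != Q, so use the chord formula.
s = (y2 - y1) / (x2 - x1) = (5) / (5) mod 7 = 1
x3 = s^2 - x1 - x2 mod 7 = 1^2 - 1 - 6 = 1
y3 = s (x1 - x3) - y1 mod 7 = 1 * (1 - 1) - 5 = 2

P + Q = (1, 2)


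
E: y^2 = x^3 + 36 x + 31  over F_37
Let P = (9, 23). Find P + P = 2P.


Doubling: s = (3 x1^2 + a) / (2 y1)
s = (3*9^2 + 36) / (2*23) mod 37 = 31
x3 = s^2 - 2 x1 mod 37 = 31^2 - 2*9 = 18
y3 = s (x1 - x3) - y1 mod 37 = 31 * (9 - 18) - 23 = 31

2P = (18, 31)


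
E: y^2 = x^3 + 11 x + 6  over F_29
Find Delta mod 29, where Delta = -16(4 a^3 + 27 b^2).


4 a^3 + 27 b^2 = 4*11^3 + 27*6^2 = 5324 + 972 = 6296
Delta = -16 * (6296) = -100736
Delta mod 29 = 10

Delta = 10 (mod 29)


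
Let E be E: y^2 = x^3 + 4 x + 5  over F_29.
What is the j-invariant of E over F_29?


Delta = -16(4 a^3 + 27 b^2) mod 29 = 10
-1728 * (4 a)^3 = -1728 * (4*4)^3 mod 29 = 26
j = 26 * 10^(-1) mod 29 = 20

j = 20 (mod 29)


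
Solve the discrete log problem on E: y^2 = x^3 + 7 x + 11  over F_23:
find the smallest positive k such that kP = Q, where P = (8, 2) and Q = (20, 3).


Enumerate multiples of P until we hit Q = (20, 3):
  1P = (8, 2)
  2P = (11, 4)
  3P = (7, 14)
  4P = (14, 1)
  5P = (17, 11)
  6P = (22, 7)
  7P = (20, 20)
  8P = (3, 17)
  9P = (21, 14)
  10P = (12, 12)
  11P = (15, 15)
  12P = (18, 9)
  13P = (6, 4)
  14P = (10, 0)
  15P = (6, 19)
  16P = (18, 14)
  17P = (15, 8)
  18P = (12, 11)
  19P = (21, 9)
  20P = (3, 6)
  21P = (20, 3)
Match found at i = 21.

k = 21


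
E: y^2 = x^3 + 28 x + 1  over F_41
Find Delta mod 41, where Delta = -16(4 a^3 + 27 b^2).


4 a^3 + 27 b^2 = 4*28^3 + 27*1^2 = 87808 + 27 = 87835
Delta = -16 * (87835) = -1405360
Delta mod 41 = 38

Delta = 38 (mod 41)


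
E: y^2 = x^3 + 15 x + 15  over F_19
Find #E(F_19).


For each x in F_19, count y with y^2 = x^3 + 15 x + 15 mod 19:
  x = 3: RHS = 11, y in [7, 12]  -> 2 point(s)
  x = 4: RHS = 6, y in [5, 14]  -> 2 point(s)
  x = 5: RHS = 6, y in [5, 14]  -> 2 point(s)
  x = 6: RHS = 17, y in [6, 13]  -> 2 point(s)
  x = 7: RHS = 7, y in [8, 11]  -> 2 point(s)
  x = 8: RHS = 1, y in [1, 18]  -> 2 point(s)
  x = 9: RHS = 5, y in [9, 10]  -> 2 point(s)
  x = 10: RHS = 6, y in [5, 14]  -> 2 point(s)
  x = 12: RHS = 4, y in [2, 17]  -> 2 point(s)
  x = 14: RHS = 5, y in [9, 10]  -> 2 point(s)
  x = 15: RHS = 5, y in [9, 10]  -> 2 point(s)
  x = 16: RHS = 0, y in [0]  -> 1 point(s)
Affine points: 23. Add the point at infinity: total = 24.

#E(F_19) = 24


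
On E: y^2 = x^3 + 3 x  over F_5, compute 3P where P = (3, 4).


k = 3 = 11_2 (binary, LSB first: 11)
Double-and-add from P = (3, 4):
  bit 0 = 1: acc = O + (3, 4) = (3, 4)
  bit 1 = 1: acc = (3, 4) + (4, 1) = (2, 3)

3P = (2, 3)


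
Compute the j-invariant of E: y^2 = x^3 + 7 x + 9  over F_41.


Delta = -16(4 a^3 + 27 b^2) mod 41 = 5
-1728 * (4 a)^3 = -1728 * (4*7)^3 mod 41 = 21
j = 21 * 5^(-1) mod 41 = 37

j = 37 (mod 41)


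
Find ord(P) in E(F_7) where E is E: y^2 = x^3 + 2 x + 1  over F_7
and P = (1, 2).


Compute successive multiples of P until we hit O:
  1P = (1, 2)
  2P = (0, 1)
  3P = (0, 6)
  4P = (1, 5)
  5P = O

ord(P) = 5
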